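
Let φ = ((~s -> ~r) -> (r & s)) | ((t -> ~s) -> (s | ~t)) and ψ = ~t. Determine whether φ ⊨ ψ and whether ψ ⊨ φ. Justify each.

(⇒) This fails. Under r = T, s = F, t = T, the left side is true but the right side is false.

(⇐) Assume the antecedent. If r is true, the consequent reduces to true regardless of the other variables. If r is false, the antecedent forces (r = F, s = F, t = F) or (r = F, s = T, t = F), and the consequent holds there. Either way the consequent holds.

Not equivalent: only (⇐) holds.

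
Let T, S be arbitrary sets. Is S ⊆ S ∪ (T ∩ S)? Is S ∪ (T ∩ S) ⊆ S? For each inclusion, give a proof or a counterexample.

(⊆) Let x ∈ S. Then either x ∈ S and x ∉ T; or x ∈ T ∩ S. In each case x ∈ S ∪ (T ∩ S), so S ⊆ S ∪ (T ∩ S).

(⊇) Let x ∈ S ∪ (T ∩ S). Then either x ∈ S and x ∉ T; or x ∈ T ∩ S. In each case x ∈ S, so S ∪ (T ∩ S) ⊆ S.

Both inclusions hold.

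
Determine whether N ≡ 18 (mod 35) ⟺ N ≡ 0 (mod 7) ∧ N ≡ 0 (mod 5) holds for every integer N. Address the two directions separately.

Neither implication holds.

[⇒] This fails: N = 18 gives 18 ≡ 18 (mod 35) but 18 ≡ 4 (mod 7), so the conjunction on the right does not hold.

[⇐] This fails: N = 0 satisfies both congruences on the right (0 ≡ 0 mod 7 and 0 ≡ 0 mod 5) yet 0 ≡ 0 (mod 35), not 18.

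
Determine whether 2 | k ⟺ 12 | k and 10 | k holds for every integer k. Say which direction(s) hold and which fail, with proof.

(⇒) This fails: take k = 2. Certainly 2 ∣ 2, but 12 ∤ 2.

(⇐) Suppose 12 ∣ k and 10 ∣ k. Any common multiple of 12 and 10 is a multiple of their lcm; here lcm(12, 10) = 12·10/gcd(12, 10) = 120/2 = 60, so 60 ∣ k. Since 2 ∣ 60, it follows that 2 ∣ k.

(⇒) fails; (⇐) holds.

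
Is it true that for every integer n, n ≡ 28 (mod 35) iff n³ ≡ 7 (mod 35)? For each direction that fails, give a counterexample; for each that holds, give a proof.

(⟹) Suppose n ≡ 28 (mod 35). Write n = 35j + 28. Then (35j + 28)³ = 42875j³ + 102900j² + 82320j + 21952 = 35(1225j³ + 2940j² + 2352j + 627) + 7, so n³ ≡ 7 (mod 35).

(⟸) Conversely, suppose n³ ≡ 7 (mod 35). The only residue r in {0, …, 34} with r³ ≡ 7 (mod 35) is r = 28, so n ≡ 28 (mod 35).

The biconditional holds.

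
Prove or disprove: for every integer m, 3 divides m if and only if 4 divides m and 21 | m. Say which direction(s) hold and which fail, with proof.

(⇒) This fails: take m = 3. Certainly 3 ∣ 3, but 4 ∤ 3.

(⇐) Suppose 4 ∣ m and 21 ∣ m. Any common multiple of 4 and 21 is a multiple of their lcm; here gcd(4, 21) = 1, so lcm(4, 21) = 4·21 = 84, so 84 ∣ m. Since 3 ∣ 84, it follows that 3 ∣ m.

Not equivalent: only (⇐) holds.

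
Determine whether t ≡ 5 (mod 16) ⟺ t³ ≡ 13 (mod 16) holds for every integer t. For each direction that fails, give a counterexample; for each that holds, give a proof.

Equivalent; both directions hold.

Forward direction. Suppose t ≡ 5 (mod 16). Write t = 16j + 5. Then (16j + 5)³ = 4096j³ + 3840j² + 1200j + 125 = 16(256j³ + 240j² + 75j + 7) + 13, so t³ ≡ 13 (mod 16).

Converse. Suppose t³ ≡ 13 (mod 16). The only residue r in {0, …, 15} with r³ ≡ 13 (mod 16) is r = 5, so t ≡ 5 (mod 16).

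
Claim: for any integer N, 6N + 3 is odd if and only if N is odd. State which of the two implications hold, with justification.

(←) Suppose N is odd. Since 6 is even, 6N is even for every N, so 6N + 3 has the same parity as 3, which is odd. Hence 6N + 3 is odd.

(→) This fails: take N = 0. Then 6N + 3 = 3, which is odd, yet N = 0 is even, not odd.

Not equivalent: only (⇐) holds.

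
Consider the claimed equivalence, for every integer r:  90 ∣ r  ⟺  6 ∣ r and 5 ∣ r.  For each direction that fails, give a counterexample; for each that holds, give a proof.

(→) If 90 ∣ r, write r = 90q. Since 90 = 15·6, r = 6·(15q), so 6 ∣ r; and since 90 = 18·5, r = 5·(18q), so 5 ∣ r.

(←) This fails: take r = 30. Both 6 ∣ 30 and 5 ∣ 30, yet 30 is not a multiple of 90 (since 30 = 0·90 + 30), so 90 ∤ 30.

(⇒) holds; (⇐) fails.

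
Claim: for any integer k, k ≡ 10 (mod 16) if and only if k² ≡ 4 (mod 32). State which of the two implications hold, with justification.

Forward direction. Suppose k ≡ 10 (mod 16). Working modulo 32, k ∈ {10, 26}; for each such r, r² ≡ 4 (mod 32).

Converse. This fails: take k = 2. Then 2² = 4 ≡ 4 (mod 32), yet 2 ≡ 2 (mod 16), not 10.

Only the forward implication holds.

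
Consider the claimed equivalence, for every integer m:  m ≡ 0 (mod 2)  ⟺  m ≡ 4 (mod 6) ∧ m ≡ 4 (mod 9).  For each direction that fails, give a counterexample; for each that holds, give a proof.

(⇒) This fails: m = 0 gives 0 ≡ 0 (mod 2) but 0 ≡ 0 (mod 6), so the conjunction on the right does not hold.

(⇐) Conversely, if m ≡ 4 (mod 6) and m ≡ 4 (mod 9), then by the Chinese remainder theorem m ≡ 4 (mod 18). Since 4 ≡ 0 (mod 2) and 2 ∣ 18, we get m ≡ 0 (mod 2).

(⇒) fails; (⇐) holds.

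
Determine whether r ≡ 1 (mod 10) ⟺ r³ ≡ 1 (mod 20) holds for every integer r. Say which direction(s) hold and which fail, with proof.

Only the reverse direction holds.

(→) This fails: take r = 11. Then 11 ≡ 1 (mod 10), but 11³ = 1331 ≡ 11 (mod 20), not 1.

(←) Conversely, the residues r modulo 20 with r³ ≡ 1 (mod 20) are exactly {1}, and each is ≡ 1 (mod 10).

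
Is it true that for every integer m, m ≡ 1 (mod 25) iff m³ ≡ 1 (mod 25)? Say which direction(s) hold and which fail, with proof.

Both directions hold; the statement is true.

(⟸) Suppose m³ ≡ 1 (mod 25). The only residue r in {0, …, 24} with r³ ≡ 1 (mod 25) is r = 1, so m ≡ 1 (mod 25).

(⟹) Suppose m ≡ 1 (mod 25). Write m = 25j + 1. Then (25j + 1)³ = 15625j³ + 1875j² + 75j + 1 = 25(625j³ + 75j² + 3j) + 1, so m³ ≡ 1 (mod 25).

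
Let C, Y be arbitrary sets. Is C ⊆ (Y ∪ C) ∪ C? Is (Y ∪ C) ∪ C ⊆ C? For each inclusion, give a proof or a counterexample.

Only the forward inclusion holds.

(⟹) Let x ∈ C. Then either x ∈ C and x ∉ Y; or x ∈ C ∩ Y. In each case x ∈ (Y ∪ C) ∪ C, so C ⊆ (Y ∪ C) ∪ C.

(⟸) This inclusion fails. Take C = ∅, Y = {1}; then 1 ∈ (Y ∪ C) ∪ C but 1 ∉ C.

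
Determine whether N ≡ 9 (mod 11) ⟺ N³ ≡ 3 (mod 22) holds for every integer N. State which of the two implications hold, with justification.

Only the reverse direction holds.

[⇒] This fails: take N = 20. Then 20 ≡ 9 (mod 11), but 20³ = 8000 ≡ 14 (mod 22), not 3.

[⇐] Conversely, the residues r modulo 22 with r³ ≡ 3 (mod 22) are exactly {9}, and each is ≡ 9 (mod 11).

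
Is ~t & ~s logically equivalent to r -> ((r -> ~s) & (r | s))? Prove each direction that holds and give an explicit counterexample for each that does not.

(⇒) holds; (⇐) fails.

(→) Assume the antecedent. If r is true, the antecedent forces (r = T, s = F, t = F), and r -> ((r -> ~s) & (r | s)) holds there. If r is false, r -> ((r -> ~s) & (r | s)) reduces to true regardless of the other variables. Either way r -> ((r -> ~s) & (r | s)) holds.

(←) This fails. Under r = F, s = T, t = F, the left side is false but the right side is true.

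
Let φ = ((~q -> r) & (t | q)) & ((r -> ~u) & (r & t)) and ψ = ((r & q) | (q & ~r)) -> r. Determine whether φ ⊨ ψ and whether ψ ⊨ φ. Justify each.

Only the forward direction holds.

Forward direction. Assume the antecedent. If r is true, ((r & q) | (q & ~r)) -> r reduces to true regardless of the other variables. If r is false, the antecedent cannot hold. Either way ((r & q) | (q & ~r)) -> r holds.

Converse. This fails. Under r = F, t = F, q = F, u = F, the left side is false but the right side is true.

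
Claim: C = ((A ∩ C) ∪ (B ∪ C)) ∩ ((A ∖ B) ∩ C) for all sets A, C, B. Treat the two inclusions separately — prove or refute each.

(⟸) Let x ∈ ((A ∩ C) ∪ (B ∪ C)) ∩ ((A ∖ B) ∩ C). Then x ∈ A ∩ C and x ∉ B, from which x ∈ C.

(⟹) This inclusion fails. Take A = ∅, C = {1}, B = ∅; then 1 ∈ C but 1 ∉ ((A ∩ C) ∪ (B ∪ C)) ∩ ((A ∖ B) ∩ C).

(⊆) fails; (⊇) holds.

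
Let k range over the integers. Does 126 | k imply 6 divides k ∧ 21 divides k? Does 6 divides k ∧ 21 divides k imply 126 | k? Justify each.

Only the forward direction holds.

(⇒) If 126 ∣ k, write k = 126q. Since 126 = 21·6, k = 6·(21q), so 6 ∣ k; and since 126 = 6·21, k = 21·(6q), so 21 ∣ k.

(⇐) This fails: take k = 42. Both 6 ∣ 42 and 21 ∣ 42, yet 42 is not a multiple of 126 (since 42 = 0·126 + 42), so 126 ∤ 42.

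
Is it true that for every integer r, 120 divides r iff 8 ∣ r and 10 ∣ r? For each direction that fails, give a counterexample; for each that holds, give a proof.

Not equivalent: only (⇒) holds.

(⟸) This fails: take r = 40. Both 8 ∣ 40 and 10 ∣ 40, yet 40 is not a multiple of 120 (since 40 = 0·120 + 40), so 120 ∤ 40.

(⟹) If 120 ∣ r, write r = 120q. Since 120 = 15·8, r = 8·(15q), so 8 ∣ r; and since 120 = 12·10, r = 10·(12q), so 10 ∣ r.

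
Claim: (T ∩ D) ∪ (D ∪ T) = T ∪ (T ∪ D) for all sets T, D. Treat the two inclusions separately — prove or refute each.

Both inclusions hold; the sets are equal.

(⊆) Let x ∈ (T ∩ D) ∪ (D ∪ T). Then either x ∈ T and x ∉ D; or x ∈ D and x ∉ T; or x ∈ T ∩ D. In each case x ∈ T ∪ (T ∪ D), so (T ∩ D) ∪ (D ∪ T) ⊆ T ∪ (T ∪ D).

(⊇) Let x ∈ T ∪ (T ∪ D). Then either x ∈ T and x ∉ D; or x ∈ D and x ∉ T; or x ∈ T ∩ D. In each case x ∈ (T ∩ D) ∪ (D ∪ T), so T ∪ (T ∪ D) ⊆ (T ∩ D) ∪ (D ∪ T).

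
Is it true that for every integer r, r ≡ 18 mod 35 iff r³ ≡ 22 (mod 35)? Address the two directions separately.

The forward direction holds; the converse fails.

(→) Suppose r ≡ 18 mod 35. Write r = 35j + 18. Then (35j + 18)³ = 42875j³ + 66150j² + 34020j + 5832 = 35(1225j³ + 1890j² + 972j + 166) + 22, so r³ ≡ 22 (mod 35).

(←) This fails: take r = 8. Then 8³ = 512 ≡ 22 (mod 35), yet 8 ≡ 8 (mod 35), not 18.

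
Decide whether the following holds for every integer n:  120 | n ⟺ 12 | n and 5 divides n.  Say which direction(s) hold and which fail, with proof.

Only the forward direction holds.

(⟹) If 120 ∣ n, write n = 120q. Since 120 = 10·12, n = 12·(10q), so 12 ∣ n; and since 120 = 24·5, n = 5·(24q), so 5 ∣ n.

(⟸) This fails: take n = 60. Both 12 ∣ 60 and 5 ∣ 60, yet 60 is not a multiple of 120 (since 60 = 0·120 + 60), so 120 ∤ 60.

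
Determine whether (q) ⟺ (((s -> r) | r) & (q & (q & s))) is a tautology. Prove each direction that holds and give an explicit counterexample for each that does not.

[⇒] This fails. Under r = F, q = T, s = F, the left side is true but the right side is false.

[⇐] Assume the antecedent. If r is true, the antecedent forces (r = T, q = T, s = T), and q holds there. If r is false, the antecedent cannot hold. Either way q holds.

Only the converse holds.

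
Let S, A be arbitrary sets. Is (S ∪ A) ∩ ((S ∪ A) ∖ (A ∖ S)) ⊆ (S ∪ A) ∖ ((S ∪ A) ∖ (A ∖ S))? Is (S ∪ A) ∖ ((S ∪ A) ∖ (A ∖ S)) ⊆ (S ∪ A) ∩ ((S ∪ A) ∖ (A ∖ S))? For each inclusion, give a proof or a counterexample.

Forward inclusion. This inclusion fails. Take S = {1}, A = ∅; then 1 ∈ (S ∪ A) ∩ ((S ∪ A) ∖ (A ∖ S)) but 1 ∉ (S ∪ A) ∖ ((S ∪ A) ∖ (A ∖ S)).

Reverse inclusion. This inclusion fails. Take S = ∅, A = {1}; then 1 ∈ (S ∪ A) ∖ ((S ∪ A) ∖ (A ∖ S)) but 1 ∉ (S ∪ A) ∩ ((S ∪ A) ∖ (A ∖ S)).

Both inclusions fail.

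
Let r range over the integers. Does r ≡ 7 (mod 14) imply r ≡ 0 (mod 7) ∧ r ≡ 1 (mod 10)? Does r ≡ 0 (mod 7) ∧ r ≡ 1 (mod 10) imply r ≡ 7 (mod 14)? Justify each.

(⟹) This fails: r = 35 gives 35 ≡ 7 (mod 14) but 35 ≡ 5 (mod 10), so the conjunction on the right does not hold.

(⟸) Conversely, if r ≡ 0 (mod 7) and r ≡ 1 (mod 10), then by the Chinese remainder theorem r ≡ 21 (mod 70). Since 21 ≡ 7 (mod 14) and 14 ∣ 70, we get r ≡ 7 (mod 14).

The forward direction fails; the converse holds.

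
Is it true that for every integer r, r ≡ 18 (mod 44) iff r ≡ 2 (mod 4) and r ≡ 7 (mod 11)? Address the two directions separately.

(⟹) Suppose r ≡ 18 (mod 44); write r = 44j + 18. Since 4 ∣ 44, reducing mod 4 gives r ≡ 18 ≡ 2 (mod 4); since 11 ∣ 44, reducing mod 11 gives r ≡ 18 ≡ 7 (mod 11).

(⟸) Conversely, if r ≡ 2 (mod 4) and r ≡ 7 (mod 11), then by the Chinese remainder theorem r ≡ 18 (mod 44). This is exactly r ≡ 18 (mod 44).

Both directions hold.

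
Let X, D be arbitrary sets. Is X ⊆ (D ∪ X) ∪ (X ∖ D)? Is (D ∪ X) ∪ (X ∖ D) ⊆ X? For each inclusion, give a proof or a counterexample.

(⟹) Let x ∈ X. Then either x ∈ X and x ∉ D; or x ∈ X ∩ D. In each case x ∈ (D ∪ X) ∪ (X ∖ D), so X ⊆ (D ∪ X) ∪ (X ∖ D).

(⟸) This inclusion fails. Take X = ∅, D = {1}; then 1 ∈ (D ∪ X) ∪ (X ∖ D) but 1 ∉ X.

Only the forward inclusion holds.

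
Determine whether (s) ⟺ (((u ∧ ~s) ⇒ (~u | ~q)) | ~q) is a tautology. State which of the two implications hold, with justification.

(⇒) Assume the antecedent. If s is true, ((u ∧ ~s) ⇒ (~u | ~q)) | ~q reduces to true regardless of the other variables. If s is false, the antecedent cannot hold. Either way ((u ∧ ~s) ⇒ (~u | ~q)) | ~q holds.

(⇐) This fails. Under s = F, u = F, q = F, the left side is false but the right side is true.

(⇒) holds; (⇐) fails.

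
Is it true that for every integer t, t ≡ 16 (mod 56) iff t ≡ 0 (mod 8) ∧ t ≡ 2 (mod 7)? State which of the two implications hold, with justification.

Both directions hold; the statement is true.

Forward direction. Suppose t ≡ 16 (mod 56); write t = 56j + 16. Since 8 ∣ 56, reducing mod 8 gives t ≡ 16 ≡ 0 (mod 8); since 7 ∣ 56, reducing mod 7 gives t ≡ 16 ≡ 2 (mod 7).

Converse. If t ≡ 0 (mod 8) and t ≡ 2 (mod 7), then by the Chinese remainder theorem t ≡ 16 (mod 56). This is exactly t ≡ 16 (mod 56).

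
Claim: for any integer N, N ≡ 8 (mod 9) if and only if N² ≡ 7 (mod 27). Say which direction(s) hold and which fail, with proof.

(⇒) fails and (⇐) fails.

(⟹) This fails: take N = 8. Then 8 ≡ 8 (mod 9), but 8² = 64 ≡ 10 (mod 27), not 7.

(⟸) This fails: take N = 13. Then 13² = 169 ≡ 7 (mod 27), yet 13 ≡ 4 (mod 9), not 8.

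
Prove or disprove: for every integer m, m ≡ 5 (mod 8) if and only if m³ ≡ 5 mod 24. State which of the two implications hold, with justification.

Forward direction. This fails: take m = 13. Then 13 ≡ 5 (mod 8), but 13³ = 2197 ≡ 13 (mod 24), not 5.

Converse. The residues r modulo 24 with r³ ≡ 5 (mod 24) are exactly {5}, and each is ≡ 5 (mod 8).

Only the reverse direction holds.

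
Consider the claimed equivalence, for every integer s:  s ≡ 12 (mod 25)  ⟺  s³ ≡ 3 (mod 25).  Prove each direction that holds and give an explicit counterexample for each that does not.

(⟹) Suppose s ≡ 12 (mod 25). Write s = 25j + 12. Then (25j + 12)³ = 15625j³ + 22500j² + 10800j + 1728 = 25(625j³ + 900j² + 432j + 69) + 3, so s³ ≡ 3 (mod 25).

(⟸) Conversely, suppose s³ ≡ 3 (mod 25). The only residue r in {0, …, 24} with r³ ≡ 3 (mod 25) is r = 12, so s ≡ 12 (mod 25).

The biconditional holds.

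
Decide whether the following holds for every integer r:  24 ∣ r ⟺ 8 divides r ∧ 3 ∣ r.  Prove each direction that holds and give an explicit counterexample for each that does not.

(⇒) If 24 ∣ r, write r = 24q. Since 24 = 3·8, r = 8·(3q), so 8 ∣ r; and since 24 = 8·3, r = 3·(8q), so 3 ∣ r.

(⇐) Suppose 8 ∣ r and 3 ∣ r. Any common multiple of 8 and 3 is a multiple of their lcm; here gcd(8, 3) = 1, so lcm(8, 3) = 8·3 = 24, so 24 ∣ r.

Both directions hold.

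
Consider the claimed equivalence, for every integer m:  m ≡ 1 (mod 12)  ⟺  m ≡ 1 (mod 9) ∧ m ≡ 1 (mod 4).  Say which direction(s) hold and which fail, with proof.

The forward direction fails; the converse holds.

(⟹) This fails: m = 13 gives 13 ≡ 1 (mod 12) but 13 ≡ 4 (mod 9), so the conjunction on the right does not hold.

(⟸) Conversely, if m ≡ 1 (mod 9) and m ≡ 1 (mod 4), then by the Chinese remainder theorem m ≡ 1 (mod 36). Since 1 ≡ 1 (mod 12) and 12 ∣ 36, we get m ≡ 1 (mod 12).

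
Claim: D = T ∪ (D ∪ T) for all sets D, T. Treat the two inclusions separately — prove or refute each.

(⊆) Let x ∈ D. Then either x ∈ D and x ∉ T; or x ∈ D ∩ T. In each case x ∈ T ∪ (D ∪ T), so D ⊆ T ∪ (D ∪ T).

(⊇) This inclusion fails. Take D = ∅, T = {1}; then 1 ∈ T ∪ (D ∪ T) but 1 ∉ D.

Only the forward inclusion holds.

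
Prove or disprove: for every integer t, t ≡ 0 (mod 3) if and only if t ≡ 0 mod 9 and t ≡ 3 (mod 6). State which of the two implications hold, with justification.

Not equivalent: only (⇐) holds.

Forward direction. This fails: t = 0 gives 0 ≡ 0 (mod 3) but 0 ≡ 0 (mod 6), so the conjunction on the right does not hold.

Converse. If t ≡ 0 (mod 9) and t ≡ 3 (mod 6), then by the Chinese remainder theorem t ≡ 9 (mod 18). Since 9 ≡ 0 (mod 3) and 3 ∣ 18, we get t ≡ 0 (mod 3).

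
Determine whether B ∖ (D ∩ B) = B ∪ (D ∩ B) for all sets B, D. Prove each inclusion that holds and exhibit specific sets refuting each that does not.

Reverse inclusion. This inclusion fails. Take B = {1}, D = {1}; then 1 ∈ B ∪ (D ∩ B) but 1 ∉ B ∖ (D ∩ B).

Forward inclusion. Let x ∈ B ∖ (D ∩ B). Then x ∈ B and x ∉ D, from which x ∈ B ∪ (D ∩ B).

(⊆) holds; (⊇) fails.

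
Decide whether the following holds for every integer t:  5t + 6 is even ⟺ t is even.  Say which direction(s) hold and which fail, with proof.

(⟹) Suppose 5t + 6 is even. Since 5 is odd, 5t and t have the same parity, so 5t + 6 ≡ t + 6 (mod 2). As 6 is even, 5t + 6 is even exactly when t is even. Thus t is even.

(⟸) Conversely, suppose t is even; write t = 2j. Then 5t + 6 = 5·(2j) + 6 = 2·5j + 6, which is even.

The biconditional holds.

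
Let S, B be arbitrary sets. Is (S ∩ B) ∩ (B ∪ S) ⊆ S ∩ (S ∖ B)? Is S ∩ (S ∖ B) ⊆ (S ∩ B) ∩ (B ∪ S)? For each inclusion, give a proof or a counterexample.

(⊆) This inclusion fails. Take S = {1}, B = {1}; then 1 ∈ (S ∩ B) ∩ (B ∪ S) but 1 ∉ S ∩ (S ∖ B).

(⊇) This inclusion fails. Take S = {1}, B = ∅; then 1 ∈ S ∩ (S ∖ B) but 1 ∉ (S ∩ B) ∩ (B ∪ S).

Both inclusions fail.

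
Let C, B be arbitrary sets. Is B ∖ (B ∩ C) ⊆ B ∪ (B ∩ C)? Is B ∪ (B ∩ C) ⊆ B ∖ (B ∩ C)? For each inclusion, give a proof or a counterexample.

The sets are not equal: only the forward inclusion holds.

(⊆) Let x ∈ B ∖ (B ∩ C). Then x ∈ B and x ∉ C, from which x ∈ B ∪ (B ∩ C).

(⊇) This inclusion fails. Take C = {1}, B = {1}; then 1 ∈ B ∪ (B ∩ C) but 1 ∉ B ∖ (B ∩ C).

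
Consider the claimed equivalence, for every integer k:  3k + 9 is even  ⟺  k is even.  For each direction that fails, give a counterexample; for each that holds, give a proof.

Both directions fail.

[⇒] This fails: k = 7 gives 3k + 9 = 30, which is even, but 7 is odd, not even.

[⇐] This also fails: k = 0 is even, but 3k + 9 = 9 is odd, not even.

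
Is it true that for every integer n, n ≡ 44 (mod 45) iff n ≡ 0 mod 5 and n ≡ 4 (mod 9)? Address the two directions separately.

(⇒) fails and (⇐) fails.

Forward direction. This fails: n = 44 gives 44 ≡ 44 (mod 45) but 44 ≡ 4 (mod 5), so the conjunction on the right does not hold.

Converse. This fails: n = 40 satisfies both congruences on the right (40 ≡ 0 mod 5 and 40 ≡ 4 mod 9) yet 40 ≡ 40 (mod 45), not 44.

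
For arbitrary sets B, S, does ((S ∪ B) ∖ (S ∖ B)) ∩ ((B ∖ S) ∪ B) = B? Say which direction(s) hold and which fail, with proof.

(⊆) Let x ∈ ((S ∪ B) ∖ (S ∖ B)) ∩ ((B ∖ S) ∪ B). Then either x ∈ B and x ∉ S; or x ∈ B ∩ S. In each case x ∈ B, so ((S ∪ B) ∖ (S ∖ B)) ∩ ((B ∖ S) ∪ B) ⊆ B.

(⊇) Let x ∈ B. Then either x ∈ B and x ∉ S; or x ∈ B ∩ S. In each case x ∈ ((S ∪ B) ∖ (S ∖ B)) ∩ ((B ∖ S) ∪ B), so B ⊆ ((S ∪ B) ∖ (S ∖ B)) ∩ ((B ∖ S) ∪ B).

The two sets are equal.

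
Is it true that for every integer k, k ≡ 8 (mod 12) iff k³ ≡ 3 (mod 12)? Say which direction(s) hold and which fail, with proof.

(⇒) fails and (⇐) fails.

(→) This fails: take k = 8. Then 8 ≡ 8 (mod 12), but 8³ = 512 ≡ 8 (mod 12), not 3.

(←) This fails: take k = 3. Then 3³ = 27 ≡ 3 (mod 12), yet 3 ≡ 3 (mod 12), not 8.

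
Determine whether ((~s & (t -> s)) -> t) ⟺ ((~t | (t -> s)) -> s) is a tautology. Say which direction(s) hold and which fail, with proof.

Both implications hold.

(⇐) Assume the antecedent. If t is true, (~s & (t -> s)) -> t reduces to true regardless of the other variables. If t is false, the antecedent forces (t = F, s = T), and (~s & (t -> s)) -> t holds there. Either way (~s & (t -> s)) -> t holds.

(⇒) Assume the antecedent. If t is true, (~t | (t -> s)) -> s reduces to true regardless of the other variables. If t is false, the antecedent forces (t = F, s = T), and (~t | (t -> s)) -> s holds there. Either way (~t | (t -> s)) -> s holds.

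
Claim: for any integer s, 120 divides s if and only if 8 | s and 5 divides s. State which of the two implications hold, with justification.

Only the forward direction holds.

(⟹) If 120 ∣ s, write s = 120q. Since 120 = 15·8, s = 8·(15q), so 8 ∣ s; and since 120 = 24·5, s = 5·(24q), so 5 ∣ s.

(⟸) This fails: take s = 40. Both 8 ∣ 40 and 5 ∣ 40, yet 40 is not a multiple of 120 (since 40 = 0·120 + 40), so 120 ∤ 40.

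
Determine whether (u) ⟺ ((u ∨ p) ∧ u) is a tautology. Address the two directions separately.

Both directions hold; the statement is true.

(⇒) Assume the antecedent. If p is true, the antecedent forces (p = T, u = T), and (u ∨ p) ∧ u holds there. If p is false, the antecedent forces (p = F, u = T), and (u ∨ p) ∧ u holds there. Either way (u ∨ p) ∧ u holds.

(⇐) Assume the antecedent. If p is true, the antecedent forces (p = T, u = T), and u holds there. If p is false, the antecedent forces (p = F, u = T), and u holds there. Either way u holds.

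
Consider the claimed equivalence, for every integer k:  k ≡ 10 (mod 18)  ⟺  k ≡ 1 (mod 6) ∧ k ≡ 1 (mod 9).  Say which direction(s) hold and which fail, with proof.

Forward direction. This fails: k = 10 gives 10 ≡ 10 (mod 18) but 10 ≡ 4 (mod 6), so the conjunction on the right does not hold.

Converse. This fails: k = 1 satisfies both congruences on the right (1 ≡ 1 mod 6 and 1 ≡ 1 mod 9) yet 1 ≡ 1 (mod 18), not 10.

Both directions fail.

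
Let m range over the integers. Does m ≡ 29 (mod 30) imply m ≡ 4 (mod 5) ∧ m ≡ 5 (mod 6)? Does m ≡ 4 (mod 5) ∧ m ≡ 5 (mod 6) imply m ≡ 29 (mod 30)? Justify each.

The biconditional holds.

(⟹) Suppose m ≡ 29 (mod 30); write m = 30j + 29. Since 5 ∣ 30, reducing mod 5 gives m ≡ 29 ≡ 4 (mod 5); since 6 ∣ 30, reducing mod 6 gives m ≡ 29 ≡ 5 (mod 6).

(⟸) Conversely, if m ≡ 4 (mod 5) and m ≡ 5 (mod 6), then by the Chinese remainder theorem m ≡ 29 (mod 30). This is exactly m ≡ 29 (mod 30).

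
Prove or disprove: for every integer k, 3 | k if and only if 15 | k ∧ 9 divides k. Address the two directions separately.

Forward direction. This fails: take k = 3. Certainly 3 ∣ 3, but 15 ∤ 3.

Converse. Suppose 15 ∣ k and 9 ∣ k. Any common multiple of 15 and 9 is a multiple of their lcm; here lcm(15, 9) = 15·9/gcd(15, 9) = 135/3 = 45, so 45 ∣ k. Since 3 ∣ 45, it follows that 3 ∣ k.

(⇒) fails; (⇐) holds.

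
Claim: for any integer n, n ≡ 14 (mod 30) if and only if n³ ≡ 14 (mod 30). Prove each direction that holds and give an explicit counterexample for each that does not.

Equivalent; both directions hold.

Forward direction. Suppose n ≡ 14 (mod 30). Write n = 30j + 14. Then (30j + 14)³ = 27000j³ + 37800j² + 17640j + 2744 = 30(900j³ + 1260j² + 588j + 91) + 14, so n³ ≡ 14 (mod 30).

Converse. Suppose n³ ≡ 14 (mod 30). The only residue r in {0, …, 29} with r³ ≡ 14 (mod 30) is r = 14, so n ≡ 14 (mod 30).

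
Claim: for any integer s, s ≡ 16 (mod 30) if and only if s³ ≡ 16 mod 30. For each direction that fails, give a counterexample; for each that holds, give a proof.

Both implications hold.

Forward direction. Suppose s ≡ 16 (mod 30). Write s = 30j + 16. Then (30j + 16)³ = 27000j³ + 43200j² + 23040j + 4096 = 30(900j³ + 1440j² + 768j + 136) + 16, so s³ ≡ 16 (mod 30).

Converse. Suppose s³ ≡ 16 (mod 30). The only residue r in {0, …, 29} with r³ ≡ 16 (mod 30) is r = 16, so s ≡ 16 (mod 30).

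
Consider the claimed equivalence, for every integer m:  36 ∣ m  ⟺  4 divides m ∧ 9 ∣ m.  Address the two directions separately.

Both directions hold; the statement is true.

[⇒] If 36 ∣ m, write m = 36q. Since 36 = 9·4, m = 4·(9q), so 4 ∣ m; and since 36 = 4·9, m = 9·(4q), so 9 ∣ m.

[⇐] Suppose 4 ∣ m and 9 ∣ m. Any common multiple of 4 and 9 is a multiple of their lcm; here gcd(4, 9) = 1, so lcm(4, 9) = 4·9 = 36, so 36 ∣ m.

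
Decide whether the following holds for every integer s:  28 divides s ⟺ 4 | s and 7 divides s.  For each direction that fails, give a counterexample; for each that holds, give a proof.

(→) If 28 ∣ s, write s = 28q. Since 28 = 7·4, s = 4·(7q), so 4 ∣ s; and since 28 = 4·7, s = 7·(4q), so 7 ∣ s.

(←) Suppose 4 ∣ s and 7 ∣ s. Any common multiple of 4 and 7 is a multiple of their lcm; here gcd(4, 7) = 1, so lcm(4, 7) = 4·7 = 28, so 28 ∣ s.

The biconditional holds.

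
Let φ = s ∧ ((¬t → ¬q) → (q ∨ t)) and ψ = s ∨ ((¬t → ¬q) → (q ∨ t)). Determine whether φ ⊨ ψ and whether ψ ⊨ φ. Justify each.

(⇐) This fails. Under t = T, s = F, q = F, the left side is false but the right side is true.

(⇒) Assume the antecedent. If t is true, s ∨ ((¬t → ¬q) → (q ∨ t)) reduces to true regardless of the other variables. If t is false, the antecedent forces (t = F, s = T, q = T), and s ∨ ((¬t → ¬q) → (q ∨ t)) holds there. Either way s ∨ ((¬t → ¬q) → (q ∨ t)) holds.

(⇒) holds; (⇐) fails.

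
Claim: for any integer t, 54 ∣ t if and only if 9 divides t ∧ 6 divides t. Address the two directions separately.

Only the forward implication holds.

[⇒] If 54 ∣ t, write t = 54q. Since 54 = 6·9, t = 9·(6q), so 9 ∣ t; and since 54 = 9·6, t = 6·(9q), so 6 ∣ t.

[⇐] This fails: take t = 18. Both 9 ∣ 18 and 6 ∣ 18, yet 18 is not a multiple of 54 (since 18 = 0·54 + 18), so 54 ∤ 18.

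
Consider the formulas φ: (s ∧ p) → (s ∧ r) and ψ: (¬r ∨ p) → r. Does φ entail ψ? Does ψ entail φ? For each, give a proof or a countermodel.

(⟹) This fails. Under r = F, s = F, p = F, the left side is true but the right side is false.

(⟸) Assume the antecedent. If r is true, (s ∧ p) → (s ∧ r) reduces to true regardless of the other variables. If r is false, the antecedent cannot hold. Either way (s ∧ p) → (s ∧ r) holds.

Only the converse holds.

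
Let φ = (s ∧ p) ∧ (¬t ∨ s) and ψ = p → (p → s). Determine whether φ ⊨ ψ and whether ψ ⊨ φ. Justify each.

(⇒) Assume the antecedent. If s is true, p → (p → s) reduces to true regardless of the other variables. If s is false, the antecedent cannot hold. Either way p → (p → s) holds.

(⇐) This fails. Under s = F, t = F, p = F, the left side is false but the right side is true.

(⇒) holds; (⇐) fails.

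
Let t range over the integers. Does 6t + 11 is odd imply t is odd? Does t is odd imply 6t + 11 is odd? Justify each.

(←) Suppose t is odd. Since 6 is even, 6t is even for every t, so 6t + 11 has the same parity as 11, which is odd. Hence 6t + 11 is odd.

(→) This fails: take t = 6. Then 6t + 11 = 47, which is odd, yet t = 6 is even, not odd.

Not equivalent: only (⇐) holds.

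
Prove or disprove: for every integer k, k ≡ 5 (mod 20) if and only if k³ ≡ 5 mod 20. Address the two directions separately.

(→) Suppose k ≡ 5 (mod 20). Write k = 20j + 5. Then (20j + 5)³ = 8000j³ + 6000j² + 1500j + 125 = 20(400j³ + 300j² + 75j + 6) + 5, so k³ ≡ 5 (mod 20).

(←) Conversely, suppose k³ ≡ 5 (mod 20). The only residue r in {0, …, 19} with r³ ≡ 5 (mod 20) is r = 5, so k ≡ 5 (mod 20).

Both directions hold; the statement is true.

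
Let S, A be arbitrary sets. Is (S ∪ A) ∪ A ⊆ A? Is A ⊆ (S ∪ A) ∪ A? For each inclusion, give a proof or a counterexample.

Reverse inclusion. Let x ∈ A. Then either x ∈ A and x ∉ S; or x ∈ S ∩ A. In each case x ∈ (S ∪ A) ∪ A, so A ⊆ (S ∪ A) ∪ A.

Forward inclusion. This inclusion fails. Take S = {1}, A = ∅; then 1 ∈ (S ∪ A) ∪ A but 1 ∉ A.

Only the reverse inclusion holds.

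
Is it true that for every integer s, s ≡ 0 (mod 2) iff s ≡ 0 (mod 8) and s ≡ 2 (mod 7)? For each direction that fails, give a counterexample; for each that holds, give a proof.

Only the reverse direction holds.

(⇒) This fails: s = 0 gives 0 ≡ 0 (mod 2) but 0 ≡ 0 (mod 7), so the conjunction on the right does not hold.

(⇐) Conversely, if s ≡ 0 (mod 8) and s ≡ 2 (mod 7), then by the Chinese remainder theorem s ≡ 16 (mod 56). Since 16 ≡ 0 (mod 2) and 2 ∣ 56, we get s ≡ 0 (mod 2).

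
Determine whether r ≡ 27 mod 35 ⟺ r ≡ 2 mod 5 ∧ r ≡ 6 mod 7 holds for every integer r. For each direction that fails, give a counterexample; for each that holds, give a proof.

Both implications hold.

(←) If r ≡ 2 (mod 5) and r ≡ 6 (mod 7), then by the Chinese remainder theorem r ≡ 27 (mod 35). This is exactly r ≡ 27 (mod 35).

(→) Suppose r ≡ 27 (mod 35); write r = 35j + 27. Since 5 ∣ 35, reducing mod 5 gives r ≡ 27 ≡ 2 (mod 5); since 7 ∣ 35, reducing mod 7 gives r ≡ 27 ≡ 6 (mod 7).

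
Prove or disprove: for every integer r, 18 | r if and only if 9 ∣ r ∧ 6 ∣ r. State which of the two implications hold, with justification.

(⟹) If 18 ∣ r, write r = 18q. Since 18 = 2·9, r = 9·(2q), so 9 ∣ r; and since 18 = 3·6, r = 6·(3q), so 6 ∣ r.

(⟸) Suppose 9 ∣ r and 6 ∣ r. Any common multiple of 9 and 6 is a multiple of their lcm; here lcm(9, 6) = 9·6/gcd(9, 6) = 54/3 = 18, so 18 ∣ r.

The biconditional holds.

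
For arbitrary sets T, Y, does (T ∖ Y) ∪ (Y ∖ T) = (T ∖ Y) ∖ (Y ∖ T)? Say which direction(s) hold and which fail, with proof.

(⊆) fails; (⊇) holds.

Reverse inclusion. Let x ∈ (T ∖ Y) ∖ (Y ∖ T). Then x ∈ T and x ∉ Y, from which x ∈ (T ∖ Y) ∪ (Y ∖ T).

Forward inclusion. This inclusion fails. Take T = ∅, Y = {1}; then 1 ∈ (T ∖ Y) ∪ (Y ∖ T) but 1 ∉ (T ∖ Y) ∖ (Y ∖ T).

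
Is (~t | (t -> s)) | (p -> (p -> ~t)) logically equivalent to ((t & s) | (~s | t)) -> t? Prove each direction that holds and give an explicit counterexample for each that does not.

Neither implication holds.

(⟹) This fails. Under s = F, t = F, p = F, the left side is true but the right side is false.

(⟸) This fails. Under s = F, t = T, p = T, the left side is false but the right side is true.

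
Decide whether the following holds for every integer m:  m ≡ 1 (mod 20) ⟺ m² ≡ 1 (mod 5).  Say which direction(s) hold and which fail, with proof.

(⟹) Suppose m ≡ 1 (mod 20). Then m² ≡ 1² = 1 (mod 20), and since 5 ∣ 20, also m² ≡ 1 (mod 5).

(⟸) This fails: take m = 4. Then 4² = 16 ≡ 1 (mod 5), yet 4 ≡ 4 (mod 20), not 1.

Not equivalent: only (⇒) holds.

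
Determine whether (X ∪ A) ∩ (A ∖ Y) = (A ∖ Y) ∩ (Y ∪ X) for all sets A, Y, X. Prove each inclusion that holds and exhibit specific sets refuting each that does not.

(⟹) This inclusion fails. Take A = {1}, Y = ∅, X = ∅; then 1 ∈ (X ∪ A) ∩ (A ∖ Y) but 1 ∉ (A ∖ Y) ∩ (Y ∪ X).

(⟸) Let x ∈ (A ∖ Y) ∩ (Y ∪ X). Then x ∈ A ∩ X and x ∉ Y, from which x ∈ (X ∪ A) ∩ (A ∖ Y).

The sets are not equal: only the reverse inclusion holds.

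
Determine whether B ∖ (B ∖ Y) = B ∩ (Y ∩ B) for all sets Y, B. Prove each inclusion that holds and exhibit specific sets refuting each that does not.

(⊆) Let x ∈ B ∖ (B ∖ Y). Then x ∈ Y ∩ B, from which x ∈ B ∩ (Y ∩ B).

(⊇) Let x ∈ B ∩ (Y ∩ B). Then x ∈ Y ∩ B, from which x ∈ B ∖ (B ∖ Y).

Both inclusions hold.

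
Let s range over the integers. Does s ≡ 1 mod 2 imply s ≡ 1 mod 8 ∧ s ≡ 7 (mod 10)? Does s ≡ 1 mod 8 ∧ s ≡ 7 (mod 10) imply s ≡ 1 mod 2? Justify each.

Forward direction. This fails: s = 1 gives 1 ≡ 1 (mod 2) but 1 ≡ 1 (mod 10), so the conjunction on the right does not hold.

Converse. If s ≡ 1 (mod 8) and s ≡ 7 (mod 10), then by the Chinese remainder theorem s ≡ 17 (mod 40). Since 17 ≡ 1 (mod 2) and 2 ∣ 40, we get s ≡ 1 (mod 2).

(⇒) fails; (⇐) holds.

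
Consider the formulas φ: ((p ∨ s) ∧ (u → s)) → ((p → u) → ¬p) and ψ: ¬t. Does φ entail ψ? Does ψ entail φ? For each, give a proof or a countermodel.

Neither direction holds.

Forward direction. This fails. Under s = F, u = F, p = F, t = T, the left side is true but the right side is false.

Converse. This fails. Under s = T, u = T, p = T, t = F, the left side is false but the right side is true.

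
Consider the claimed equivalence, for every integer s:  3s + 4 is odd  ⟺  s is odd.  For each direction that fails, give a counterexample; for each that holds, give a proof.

Forward direction. Suppose 3s + 4 is odd. Since 3 is odd, 3s and s have the same parity, so 3s + 4 ≡ s + 4 (mod 2). As 4 is even, 3s + 4 is odd exactly when s is odd. Thus s is odd.

Converse. Suppose s is odd; write s = 2j + 1. Then 3s + 4 = 3·(2j + 1) + 4 = 2·3j + 7, which is odd.

Both implications hold.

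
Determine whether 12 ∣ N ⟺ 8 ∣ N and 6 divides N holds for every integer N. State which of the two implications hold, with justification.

(⟹) This fails: take N = 12. Certainly 12 ∣ 12, but 8 ∤ 12.

(⟸) Suppose 8 ∣ N and 6 ∣ N. Any common multiple of 8 and 6 is a multiple of their lcm; here lcm(8, 6) = 8·6/gcd(8, 6) = 48/2 = 24, so 24 ∣ N. Since 12 ∣ 24, it follows that 12 ∣ N.

Not equivalent: only (⇐) holds.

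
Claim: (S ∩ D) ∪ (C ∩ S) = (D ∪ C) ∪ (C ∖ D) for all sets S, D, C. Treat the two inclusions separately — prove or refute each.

Only the forward inclusion holds.

Forward inclusion. Let x ∈ (S ∩ D) ∪ (C ∩ S). Then either x ∈ S ∩ D and x ∉ C; or x ∈ S ∩ C and x ∉ D; or x ∈ S ∩ D ∩ C. In each case x ∈ (D ∪ C) ∪ (C ∖ D), so (S ∩ D) ∪ (C ∩ S) ⊆ (D ∪ C) ∪ (C ∖ D).

Reverse inclusion. This inclusion fails. Take S = ∅, D = {1}, C = ∅; then 1 ∈ (D ∪ C) ∪ (C ∖ D) but 1 ∉ (S ∩ D) ∪ (C ∩ S).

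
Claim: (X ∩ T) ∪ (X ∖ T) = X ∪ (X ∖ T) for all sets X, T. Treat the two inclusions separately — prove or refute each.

The two sets are equal.

Reverse inclusion. Let x ∈ X ∪ (X ∖ T). Then either x ∈ X and x ∉ T; or x ∈ X ∩ T. In each case x ∈ (X ∩ T) ∪ (X ∖ T), so X ∪ (X ∖ T) ⊆ (X ∩ T) ∪ (X ∖ T).

Forward inclusion. Let x ∈ (X ∩ T) ∪ (X ∖ T). Then either x ∈ X and x ∉ T; or x ∈ X ∩ T. In each case x ∈ X ∪ (X ∖ T), so (X ∩ T) ∪ (X ∖ T) ⊆ X ∪ (X ∖ T).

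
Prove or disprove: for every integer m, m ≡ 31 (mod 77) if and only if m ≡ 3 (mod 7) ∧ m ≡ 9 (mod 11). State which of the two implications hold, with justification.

Both implications hold.

(⇒) Suppose m ≡ 31 (mod 77); write m = 77j + 31. Since 7 ∣ 77, reducing mod 7 gives m ≡ 31 ≡ 3 (mod 7); since 11 ∣ 77, reducing mod 11 gives m ≡ 31 ≡ 9 (mod 11).

(⇐) Conversely, if m ≡ 3 (mod 7) and m ≡ 9 (mod 11), then by the Chinese remainder theorem m ≡ 31 (mod 77). This is exactly m ≡ 31 (mod 77).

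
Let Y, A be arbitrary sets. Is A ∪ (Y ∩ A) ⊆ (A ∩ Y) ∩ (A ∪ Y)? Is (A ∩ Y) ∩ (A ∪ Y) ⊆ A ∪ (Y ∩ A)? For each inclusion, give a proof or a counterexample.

(⊆) This inclusion fails. Take Y = ∅, A = {1}; then 1 ∈ A ∪ (Y ∩ A) but 1 ∉ (A ∩ Y) ∩ (A ∪ Y).

(⊇) Let x ∈ (A ∩ Y) ∩ (A ∪ Y). Then x ∈ Y ∩ A, from which x ∈ A ∪ (Y ∩ A).

(⊆) fails; (⊇) holds.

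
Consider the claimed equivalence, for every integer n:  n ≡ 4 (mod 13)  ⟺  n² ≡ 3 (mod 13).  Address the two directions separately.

(⇒) holds; (⇐) fails.

(⇒) Suppose n ≡ 4 (mod 13). Write n = 13j + 4. Then (13j + 4)² = 169j² + 104j + 16 = 13(13j² + 8j + 1) + 3, so n² ≡ 3 (mod 13).

(⇐) This fails: take n = 9. Then 9² = 81 ≡ 3 (mod 13), yet 9 ≡ 9 (mod 13), not 4.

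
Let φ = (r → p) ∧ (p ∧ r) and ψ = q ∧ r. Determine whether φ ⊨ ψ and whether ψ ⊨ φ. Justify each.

(⇒) This fails. Under q = F, r = T, p = T, the left side is true but the right side is false.

(⇐) This fails. Under q = T, r = T, p = F, the left side is false but the right side is true.

Both directions fail.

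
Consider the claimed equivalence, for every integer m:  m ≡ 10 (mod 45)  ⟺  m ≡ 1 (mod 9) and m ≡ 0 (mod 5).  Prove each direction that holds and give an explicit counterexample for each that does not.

Both directions hold.

(⟹) Suppose m ≡ 10 (mod 45); write m = 45j + 10. Since 9 ∣ 45, reducing mod 9 gives m ≡ 10 ≡ 1 (mod 9); since 5 ∣ 45, reducing mod 5 gives m ≡ 10 ≡ 0 (mod 5).

(⟸) Conversely, if m ≡ 1 (mod 9) and m ≡ 0 (mod 5), then by the Chinese remainder theorem m ≡ 10 (mod 45). This is exactly m ≡ 10 (mod 45).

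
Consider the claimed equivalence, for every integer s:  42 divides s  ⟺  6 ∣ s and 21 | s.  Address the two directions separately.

(⟹) If 42 ∣ s, write s = 42q. Since 42 = 7·6, s = 6·(7q), so 6 ∣ s; and since 42 = 2·21, s = 21·(2q), so 21 ∣ s.

(⟸) Suppose 6 ∣ s and 21 ∣ s. Any common multiple of 6 and 21 is a multiple of their lcm; here lcm(6, 21) = 6·21/gcd(6, 21) = 126/3 = 42, so 42 ∣ s.

The biconditional holds.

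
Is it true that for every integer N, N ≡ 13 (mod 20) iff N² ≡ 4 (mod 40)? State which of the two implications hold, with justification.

(⇒) This fails: take N = 13. Then 13 ≡ 13 (mod 20), but 13² = 169 ≡ 9 (mod 40), not 4.

(⇐) This fails: take N = 2. Then 2² = 4 ≡ 4 (mod 40), yet 2 ≡ 2 (mod 20), not 13.

Neither implication holds.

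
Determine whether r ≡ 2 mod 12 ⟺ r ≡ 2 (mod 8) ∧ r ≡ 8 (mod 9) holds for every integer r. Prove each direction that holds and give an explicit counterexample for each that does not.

Converse. If r ≡ 2 (mod 8) and r ≡ 8 (mod 9), then by the Chinese remainder theorem r ≡ 26 (mod 72). Since 26 ≡ 2 (mod 12) and 12 ∣ 72, we get r ≡ 2 (mod 12).

Forward direction. This fails: r = 2 gives 2 ≡ 2 (mod 12) but 2 ≡ 2 (mod 9), so the conjunction on the right does not hold.

Not equivalent: only (⇐) holds.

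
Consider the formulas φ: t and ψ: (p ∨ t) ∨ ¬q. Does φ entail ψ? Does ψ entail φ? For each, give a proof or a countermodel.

Forward direction. Assume the antecedent. If t is true, (p ∨ t) ∨ ¬q reduces to true regardless of the other variables. If t is false, the antecedent cannot hold. Either way (p ∨ t) ∨ ¬q holds.

Converse. This fails. Under t = F, q = F, p = F, the left side is false but the right side is true.

(⇒) holds; (⇐) fails.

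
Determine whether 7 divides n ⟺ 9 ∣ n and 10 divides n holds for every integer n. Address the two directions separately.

Both directions fail.

(→) This fails: take n = 7. Certainly 7 ∣ 7, but 9 ∤ 7.

(←) This fails: take n = 90. Both 9 ∣ 90 and 10 ∣ 90, yet 90 is not a multiple of 7 (since 90 = 12·7 + 6), so 7 ∤ 90.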